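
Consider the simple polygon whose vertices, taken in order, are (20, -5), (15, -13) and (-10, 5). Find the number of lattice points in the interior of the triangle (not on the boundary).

140

By the shoelace formula, twice the signed area is |(20·(-13) − 15·(-5)) + (15·5 − (-10)·(-13)) + ((-10)·(-5) − 20·5)| = 290, so the area is 145.
Summing gcd(|Δx|,|Δy|) over the edges gives the boundary count: gcd(5,8) + gcd(25,18) + gcd(30,10) = 1+1+10 = 12.
By Pick's theorem A = I + B/2 − 1, so I = 145 − 12/2 + 1 = 140.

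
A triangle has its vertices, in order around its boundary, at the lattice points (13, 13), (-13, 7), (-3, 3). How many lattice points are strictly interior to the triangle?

Using the shoelace formula, 2A = |(13·7 − (-13)·13) + ((-13)·3 − (-3)·7) + ((-3)·13 − 13·3)| = 164, so the area is 82.
Along each edge there are gcd(|Δx|,|Δy|)+1 lattice points, so counting each shared vertex once the boundary has gcd(26,6) + gcd(10,4) + gcd(16,10) = 2+2+2 = 6.
By Pick's theorem A = I + B/2 − 1, so I = 82 − 6/2 + 1 = 80.

80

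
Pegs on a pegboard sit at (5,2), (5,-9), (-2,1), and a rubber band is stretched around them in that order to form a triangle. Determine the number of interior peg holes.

33

The shoelace formula gives twice the area as |[5·(-9) − 5·2] + [5·1 − (-2)·(-9)] + [(-2)·2 − 5·1]| = 77, so the area is 38.5.
Along each edge there are gcd(|Δx|,|Δy|)+1 lattice points, so counting each shared vertex once the boundary has gcd(0,11) + gcd(7,10) + gcd(7,1) = 11+1+1 = 13.
Pick's theorem gives I = A − B/2 + 1 = 38.5 − 13/2 + 1 = 33.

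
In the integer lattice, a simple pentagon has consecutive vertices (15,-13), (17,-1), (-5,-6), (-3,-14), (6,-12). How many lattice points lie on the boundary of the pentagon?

7

Summing gcd(|Δx|,|Δy|) over the edges gives the boundary count: gcd(2,12) + gcd(22,5) + gcd(2,8) + gcd(9,2) + gcd(9,1) = 2+1+2+1+1 = 7.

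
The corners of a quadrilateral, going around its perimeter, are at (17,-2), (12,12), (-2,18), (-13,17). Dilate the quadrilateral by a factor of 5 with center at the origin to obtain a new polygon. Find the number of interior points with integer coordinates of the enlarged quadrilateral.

5051

Using the shoelace formula, 2A = |[17·12 − 12·(-2)] + [12·18 − (-2)·12] + [(-2)·17 − (-13)·18] + [(-13)·(-2) − 17·17]| = 405, so the area is 202.5.
Along each edge there are gcd(|Δx|,|Δy|)+1 lattice points, so counting each shared vertex once the boundary has gcd(5,14) + gcd(14,6) + gcd(11,1) + gcd(30,19) = 1+2+1+1 = 5.
Scaling by 5 multiplies the area by 5² = 25 (so the new area is 5062.5) and multiplies the boundary lattice-point count by 5, giving 25.
By Pick's theorem, the interior count of the dilated polygon is 5062.5 − 25/2 + 1 = 5051.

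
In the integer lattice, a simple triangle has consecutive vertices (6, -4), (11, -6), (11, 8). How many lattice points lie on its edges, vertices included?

16

The number of boundary lattice points is Σ gcd(|Δx|,|Δy|) = gcd(5,2) + gcd(0,14) + gcd(5,12) = 1+14+1 = 16.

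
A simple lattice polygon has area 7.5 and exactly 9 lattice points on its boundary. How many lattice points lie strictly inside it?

From Pick's theorem, I = A − B/2 + 1 = 7.5 − 9/2 + 1 = 4.

4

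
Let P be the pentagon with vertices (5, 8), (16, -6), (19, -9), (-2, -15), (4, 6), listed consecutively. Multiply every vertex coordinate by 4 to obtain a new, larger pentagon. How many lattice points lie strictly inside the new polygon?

3507

The shoelace formula gives twice the area as |(5·(-6) − 16·8) + (16·(-9) − 19·(-6)) + (19·(-15) − (-2)·(-9)) + ((-2)·6 − 4·(-15)) + (4·8 − 5·6)| = 441, so the area is 441/2.
Along each edge there are gcd(|Δx|,|Δy|)+1 lattice points, so counting each shared vertex once the boundary has gcd(11,14) + gcd(3,3) + gcd(21,6) + gcd(6,21) + gcd(1,2) = 1+3+3+3+1 = 11.
Scaling by 4 multiplies the area by 4² = 16 (so the new area is 3528) and multiplies the boundary lattice-point count by 4, giving 44.
By Pick's theorem, the interior count of the dilated polygon is 3528 − 44/2 + 1 = 3507.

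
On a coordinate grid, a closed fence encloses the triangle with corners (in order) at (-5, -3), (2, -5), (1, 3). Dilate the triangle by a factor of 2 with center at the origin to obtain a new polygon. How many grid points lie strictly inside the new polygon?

101

Using the shoelace formula, 2A = |((-5)·(-5) − 2·(-3)) + (2·3 − 1·(-5)) + (1·(-3) − (-5)·3)| = 54, so the area is 27.
The number of boundary lattice points is Σ gcd(|Δx|,|Δy|) = gcd(7,2) + gcd(1,8) + gcd(6,6) = 1+1+6 = 8.
Scaling by 2 multiplies the area by 2² = 4 (so the new area is 108) and multiplies the boundary lattice-point count by 2, giving 16.
By Pick's theorem, the interior count of the dilated polygon is 108 − 16/2 + 1 = 101.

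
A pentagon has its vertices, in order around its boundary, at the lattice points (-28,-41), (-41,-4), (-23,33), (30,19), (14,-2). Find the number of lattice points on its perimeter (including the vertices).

7

Summing gcd(|Δx|,|Δy|) over the edges gives the boundary count: gcd(13,37) + gcd(18,37) + gcd(53,14) + gcd(16,21) + gcd(42,39) = 1+1+1+1+3 = 7.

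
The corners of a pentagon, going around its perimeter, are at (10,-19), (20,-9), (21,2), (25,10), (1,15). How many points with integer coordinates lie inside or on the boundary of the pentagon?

The shoelace formula gives twice the area as |(10·(-9) − 20·(-19)) + (20·2 − 21·(-9)) + (21·10 − 25·2) + (25·15 − 1·10) + (1·(-19) − 10·15)| = 875, so the area is 875/2.
Along each edge there are gcd(|Δx|,|Δy|)+1 lattice points, so counting each shared vertex once the boundary has gcd(10,10) + gcd(1,11) + gcd(4,8) + gcd(24,5) + gcd(9,34) = 10+1+4+1+1 = 17.
Pick's theorem gives I = A − B/2 + 1 = 875/2 − 17/2 + 1 = 430, so the closed region contains I + B = 430 + 17 = 447 lattice points.

447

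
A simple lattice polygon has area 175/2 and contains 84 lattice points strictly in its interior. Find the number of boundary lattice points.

Pick's theorem gives A = I + B/2 − 1, so B = 2(A − I + 1) = 2(175/2 − 84 + 1) = 9.

9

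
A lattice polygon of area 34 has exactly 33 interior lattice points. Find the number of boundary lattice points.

4

Pick's theorem gives A = I + B/2 − 1, so B = 2(A − I + 1) = 2(34 − 33 + 1) = 4.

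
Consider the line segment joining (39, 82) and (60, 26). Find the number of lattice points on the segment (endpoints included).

The number of lattice points on a segment between lattice points is gcd(|Δx|,|Δy|) + 1 = gcd(21,56) + 1 = 7 + 1 = 8.

8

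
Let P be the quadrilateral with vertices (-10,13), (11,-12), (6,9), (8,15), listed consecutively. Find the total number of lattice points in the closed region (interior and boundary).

214

Using the shoelace formula, 2A = |[(-10)·(-12) − 11·13] + [11·9 − 6·(-12)] + [6·15 − 8·9] + [8·13 − (-10)·15]| = 420, so the area is 210.
The number of boundary lattice points is Σ gcd(|Δx|,|Δy|) = gcd(21,25) + gcd(5,21) + gcd(2,6) + gcd(18,2) = 1+1+2+2 = 6.
Pick's theorem gives I = A − B/2 + 1 = 210 − 6/2 + 1 = 208, so the closed region contains I + B = 208 + 6 = 214 lattice points.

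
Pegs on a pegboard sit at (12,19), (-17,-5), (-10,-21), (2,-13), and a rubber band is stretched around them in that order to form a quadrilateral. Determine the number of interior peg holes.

By the shoelace formula, twice the signed area is |[12·(-5) − (-17)·19] + [(-17)·(-21) − (-10)·(-5)] + [(-10)·(-13) − 2·(-21)] + [2·19 − 12·(-13)]| = 936, so the area is 468.
Summing gcd(|Δx|,|Δy|) over the edges gives the boundary count: gcd(29,24) + gcd(7,16) + gcd(12,8) + gcd(10,32) = 1+1+4+2 = 8.
By Pick's theorem A = I + B/2 − 1, so I = 468 − 8/2 + 1 = 465.

465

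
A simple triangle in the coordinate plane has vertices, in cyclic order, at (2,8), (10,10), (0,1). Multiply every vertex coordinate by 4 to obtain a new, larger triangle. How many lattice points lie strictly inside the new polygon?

Using the shoelace formula, 2A = |[2·10 − 10·8] + [10·1 − 0·10] + [0·8 − 2·1]| = 52, so the area is 26.
The number of boundary lattice points is Σ gcd(|Δx|,|Δy|) = gcd(8,2) + gcd(10,9) + gcd(2,7) = 2+1+1 = 4.
Scaling by 4 multiplies the area by 4² = 16 (so the new area is 416) and multiplies the boundary lattice-point count by 4, giving 16.
By Pick's theorem, the interior count of the dilated polygon is 416 − 16/2 + 1 = 409.

409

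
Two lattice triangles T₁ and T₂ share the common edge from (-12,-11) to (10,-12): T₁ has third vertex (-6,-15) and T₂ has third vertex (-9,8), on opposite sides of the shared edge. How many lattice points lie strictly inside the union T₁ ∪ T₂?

250

The union is the simple quadrilateral with vertices (-12,-11), (-6,-15), (10,-12), (-9,8) in order.
Using the shoelace formula, 2A = |((-12)·(-15) − (-6)·(-11)) + ((-6)·(-12) − 10·(-15)) + (10·8 − (-9)·(-12)) + ((-9)·(-11) − (-12)·8)| = 503, so the area is 503/2.
The number of boundary lattice points is Σ gcd(|Δx|,|Δy|) = gcd(6,4) + gcd(16,3) + gcd(19,20) + gcd(3,19) = 2+1+1+1 = 5.
By Pick's theorem I = A − B/2 + 1 = 503/2 − 5/2 + 1 = 250.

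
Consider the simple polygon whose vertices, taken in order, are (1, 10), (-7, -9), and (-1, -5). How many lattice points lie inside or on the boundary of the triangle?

44

By the shoelace formula, twice the signed area is |[1·(-9) − (-7)·10] + [(-7)·(-5) − (-1)·(-9)] + [(-1)·10 − 1·(-5)]| = 82, so the area is 41.
Along each edge there are gcd(|Δx|,|Δy|)+1 lattice points, so counting each shared vertex once the boundary has gcd(8,19) + gcd(6,4) + gcd(2,15) = 1+2+1 = 4.
Pick's theorem gives I = A − B/2 + 1 = 41 − 4/2 + 1 = 40, so the closed region contains I + B = 40 + 4 = 44 lattice points.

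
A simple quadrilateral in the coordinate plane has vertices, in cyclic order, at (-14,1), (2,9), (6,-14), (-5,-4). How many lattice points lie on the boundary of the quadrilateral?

The number of boundary lattice points is Σ gcd(|Δx|,|Δy|) = gcd(16,8) + gcd(4,23) + gcd(11,10) + gcd(9,5) = 8+1+1+1 = 11.

11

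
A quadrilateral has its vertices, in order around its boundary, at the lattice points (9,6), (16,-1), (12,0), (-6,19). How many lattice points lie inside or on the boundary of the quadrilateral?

The shoelace formula gives twice the area as |[9·(-1) − 16·6] + [16·0 − 12·(-1)] + [12·19 − (-6)·0] + [(-6)·6 − 9·19]| = 72, so the area is 36.
Summing gcd(|Δx|,|Δy|) over the edges gives the boundary count: gcd(7,7) + gcd(4,1) + gcd(18,19) + gcd(15,13) = 7+1+1+1 = 10.
Pick's theorem gives I = A − B/2 + 1 = 36 − 10/2 + 1 = 32, so the closed region contains I + B = 32 + 10 = 42 lattice points.

42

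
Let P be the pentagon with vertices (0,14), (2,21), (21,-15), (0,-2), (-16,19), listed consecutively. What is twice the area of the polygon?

The shoelace formula gives twice the area as |(0·21 − 2·14) + (2·(-15) − 21·21) + (21·(-2) − 0·(-15)) + (0·19 − (-16)·(-2)) + ((-16)·14 − 0·19)| = 797, so the area is 398.5.

797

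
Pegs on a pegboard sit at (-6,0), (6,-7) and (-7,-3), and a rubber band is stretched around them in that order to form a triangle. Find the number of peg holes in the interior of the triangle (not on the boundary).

The shoelace formula gives twice the area as |((-6)·(-7) − 6·0) + (6·(-3) − (-7)·(-7)) + ((-7)·0 − (-6)·(-3))| = 43, so the area is 21.5.
The number of boundary lattice points is Σ gcd(|Δx|,|Δy|) = gcd(12,7) + gcd(13,4) + gcd(1,3) = 1+1+1 = 3.
Pick's theorem gives I = A − B/2 + 1 = 21.5 − 3/2 + 1 = 21.

21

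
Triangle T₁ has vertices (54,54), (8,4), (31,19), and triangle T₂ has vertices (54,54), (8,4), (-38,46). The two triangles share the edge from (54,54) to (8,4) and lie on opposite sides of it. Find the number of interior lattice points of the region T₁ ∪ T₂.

The union is the simple quadrilateral with vertices (54,54), (31,19), (8,4), (-38,46) in order.
By the shoelace formula, twice the signed area is |[54·19 − 31·54] + [31·4 − 8·19] + [8·46 − (-38)·4] + [(-38)·54 − 54·46]| = 4692, so the area is 2346.
Along each edge there are gcd(|Δx|,|Δy|)+1 lattice points, so counting each shared vertex once the boundary has gcd(23,35) + gcd(23,15) + gcd(46,42) + gcd(92,8) = 1+1+2+4 = 8.
By Pick's theorem I = A − B/2 + 1 = 2346 − 8/2 + 1 = 2343.

2343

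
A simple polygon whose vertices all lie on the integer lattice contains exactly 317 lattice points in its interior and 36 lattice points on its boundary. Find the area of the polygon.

334

Pick's theorem states A = I + B/2 − 1, so A = 317 + 36/2 − 1 = 334.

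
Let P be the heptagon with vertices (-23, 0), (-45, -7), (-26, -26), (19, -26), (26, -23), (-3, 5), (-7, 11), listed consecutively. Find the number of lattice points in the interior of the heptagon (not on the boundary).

Using the shoelace formula, 2A = |((-23)·(-7) − (-45)·0) + ((-45)·(-26) − (-26)·(-7)) + ((-26)·(-26) − 19·(-26)) + (19·(-23) − 26·(-26)) + (26·5 − (-3)·(-23)) + ((-3)·11 − (-7)·5) + ((-7)·0 − (-23)·11)| = 2874, so the area is 1437.
The number of boundary lattice points is Σ gcd(|Δx|,|Δy|) = gcd(22,7) + gcd(19,19) + gcd(45,0) + gcd(7,3) + gcd(29,28) + gcd(4,6) + gcd(16,11) = 1+19+45+1+1+2+1 = 70.
By Pick's theorem A = I + B/2 − 1, so I = 1437 − 70/2 + 1 = 1403.

1403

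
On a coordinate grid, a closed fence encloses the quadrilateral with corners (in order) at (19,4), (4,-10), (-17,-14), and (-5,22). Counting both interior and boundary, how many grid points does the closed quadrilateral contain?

By the shoelace formula, twice the signed area is |(19·(-10) − 4·4) + (4·(-14) − (-17)·(-10)) + ((-17)·22 − (-5)·(-14)) + ((-5)·4 − 19·22)| = 1314, so the area is 657.
The number of boundary lattice points is Σ gcd(|Δx|,|Δy|) = gcd(15,14) + gcd(21,4) + gcd(12,36) + gcd(24,18) = 1+1+12+6 = 20.
Pick's theorem gives I = A − B/2 + 1 = 657 − 20/2 + 1 = 648, so the closed region contains I + B = 648 + 20 = 668 lattice points.

668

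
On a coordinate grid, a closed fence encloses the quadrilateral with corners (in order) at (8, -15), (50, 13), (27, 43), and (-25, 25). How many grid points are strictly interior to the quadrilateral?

The shoelace formula gives twice the area as |[8·13 − 50·(-15)] + [50·43 − 27·13] + [27·25 − (-25)·43] + [(-25)·(-15) − 8·25]| = 4578, so the area is 2289.
The number of boundary lattice points is Σ gcd(|Δx|,|Δy|) = gcd(42,28) + gcd(23,30) + gcd(52,18) + gcd(33,40) = 14+1+2+1 = 18.
Pick's theorem gives I = A − B/2 + 1 = 2289 − 18/2 + 1 = 2281.

2281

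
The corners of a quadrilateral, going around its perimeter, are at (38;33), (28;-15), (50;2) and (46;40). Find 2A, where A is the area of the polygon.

The shoelace formula gives twice the area as |(38·(-15) − 28·33) + (28·2 − 50·(-15)) + (50·40 − 46·2) + (46·33 − 38·40)| = 1218, so the area is 609.

1218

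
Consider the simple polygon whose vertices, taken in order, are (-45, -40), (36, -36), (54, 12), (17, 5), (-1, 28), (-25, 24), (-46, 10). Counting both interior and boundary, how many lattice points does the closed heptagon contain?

By the shoelace formula, twice the signed area is |((-45)·(-36) − 36·(-40)) + (36·12 − 54·(-36)) + (54·5 − 17·12) + (17·28 − (-1)·5) + ((-1)·24 − (-25)·28) + ((-25)·10 − (-46)·24) + ((-46)·(-40) − (-45)·10)| = 9803, so the area is 4901.5.
The number of boundary lattice points is Σ gcd(|Δx|,|Δy|) = gcd(81,4) + gcd(18,48) + gcd(37,7) + gcd(18,23) + gcd(24,4) + gcd(21,14) + gcd(1,50) = 1+6+1+1+4+7+1 = 21.
Pick's theorem gives I = A − B/2 + 1 = 4901.5 − 21/2 + 1 = 4892, so the closed region contains I + B = 4892 + 21 = 4913 lattice points.

4913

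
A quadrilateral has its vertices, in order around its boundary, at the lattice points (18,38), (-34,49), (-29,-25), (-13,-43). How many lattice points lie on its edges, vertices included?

5

Summing gcd(|Δx|,|Δy|) over the edges gives the boundary count: gcd(52,11) + gcd(5,74) + gcd(16,18) + gcd(31,81) = 1+1+2+1 = 5.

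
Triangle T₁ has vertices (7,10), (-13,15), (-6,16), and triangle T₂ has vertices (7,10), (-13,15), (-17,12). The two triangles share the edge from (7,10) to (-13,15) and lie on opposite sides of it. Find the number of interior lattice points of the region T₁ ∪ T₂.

The union is the simple quadrilateral with vertices (7,10), (-6,16), (-13,15), (-17,12) in order.
By the shoelace formula, twice the signed area is |[7·16 − (-6)·10] + [(-6)·15 − (-13)·16] + [(-13)·12 − (-17)·15] + [(-17)·10 − 7·12]| = 135, so the area is 67.5.
The number of boundary lattice points is Σ gcd(|Δx|,|Δy|) = gcd(13,6) + gcd(7,1) + gcd(4,3) + gcd(24,2) = 1+1+1+2 = 5.
By Pick's theorem I = A − B/2 + 1 = 67.5 − 5/2 + 1 = 66.

66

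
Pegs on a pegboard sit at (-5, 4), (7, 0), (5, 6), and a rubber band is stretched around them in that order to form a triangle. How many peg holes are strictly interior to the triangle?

The shoelace formula gives twice the area as |((-5)·0 − 7·4) + (7·6 − 5·0) + (5·4 − (-5)·6)| = 64, so the area is 32.
The number of boundary lattice points is Σ gcd(|Δx|,|Δy|) = gcd(12,4) + gcd(2,6) + gcd(10,2) = 4+2+2 = 8.
By Pick's theorem A = I + B/2 − 1, so I = 32 − 8/2 + 1 = 29.

29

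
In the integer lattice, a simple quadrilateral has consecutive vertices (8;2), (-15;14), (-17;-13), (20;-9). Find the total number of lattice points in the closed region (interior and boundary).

553

By the shoelace formula, twice the signed area is |[8·14 − (-15)·2] + [(-15)·(-13) − (-17)·14] + [(-17)·(-9) − 20·(-13)] + [20·2 − 8·(-9)]| = 1100, so the area is 550.
The number of boundary lattice points is Σ gcd(|Δx|,|Δy|) = gcd(23,12) + gcd(2,27) + gcd(37,4) + gcd(12,11) = 1+1+1+1 = 4.
Pick's theorem gives I = A − B/2 + 1 = 550 − 4/2 + 1 = 549, so the closed region contains I + B = 549 + 4 = 553 lattice points.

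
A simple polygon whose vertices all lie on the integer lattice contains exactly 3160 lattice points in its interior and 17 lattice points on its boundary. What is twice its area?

Pick's theorem states A = I + B/2 − 1, so A = 3160 + 17/2 − 1 = 6335/2.
Hence 2A = 6335.

6335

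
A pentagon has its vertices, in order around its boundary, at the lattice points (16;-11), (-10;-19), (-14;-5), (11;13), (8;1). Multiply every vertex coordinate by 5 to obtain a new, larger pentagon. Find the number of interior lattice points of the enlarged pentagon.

By the shoelace formula, twice the signed area is |(16·(-19) − (-10)·(-11)) + ((-10)·(-5) − (-14)·(-19)) + ((-14)·13 − 11·(-5)) + (11·1 − 8·13) + (8·(-11) − 16·1)| = 954, so the area is 477.
Along each edge there are gcd(|Δx|,|Δy|)+1 lattice points, so counting each shared vertex once the boundary has gcd(26,8) + gcd(4,14) + gcd(25,18) + gcd(3,12) + gcd(8,12) = 2+2+1+3+4 = 12.
Scaling by 5 multiplies the area by 5² = 25 (so the new area is 11925) and multiplies the boundary lattice-point count by 5, giving 60.
By Pick's theorem, the interior count of the dilated polygon is 11925 − 60/2 + 1 = 11896.

11896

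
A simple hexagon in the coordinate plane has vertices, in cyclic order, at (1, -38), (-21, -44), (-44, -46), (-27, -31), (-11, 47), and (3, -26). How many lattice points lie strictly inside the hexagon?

1618

By the shoelace formula, twice the signed area is |[1·(-44) − (-21)·(-38)] + [(-21)·(-46) − (-44)·(-44)] + [(-44)·(-31) − (-27)·(-46)] + [(-27)·47 − (-11)·(-31)] + [(-11)·(-26) − 3·47] + [3·(-38) − 1·(-26)]| = 3243, so the area is 3243/2.
Along each edge there are gcd(|Δx|,|Δy|)+1 lattice points, so counting each shared vertex once the boundary has gcd(22,6) + gcd(23,2) + gcd(17,15) + gcd(16,78) + gcd(14,73) + gcd(2,12) = 2+1+1+2+1+2 = 9.
By Pick's theorem A = I + B/2 − 1, so I = 3243/2 − 9/2 + 1 = 1618.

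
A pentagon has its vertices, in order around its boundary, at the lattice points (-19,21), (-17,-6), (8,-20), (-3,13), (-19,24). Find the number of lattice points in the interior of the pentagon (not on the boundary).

560

The shoelace formula gives twice the area as |((-19)·(-6) − (-17)·21) + ((-17)·(-20) − 8·(-6)) + (8·13 − (-3)·(-20)) + ((-3)·24 − (-19)·13) + ((-19)·21 − (-19)·24)| = 1135, so the area is 1135/2.
The number of boundary lattice points is Σ gcd(|Δx|,|Δy|) = gcd(2,27) + gcd(25,14) + gcd(11,33) + gcd(16,11) + gcd(0,3) = 1+1+11+1+3 = 17.
By Pick's theorem A = I + B/2 − 1, so I = 1135/2 − 17/2 + 1 = 560.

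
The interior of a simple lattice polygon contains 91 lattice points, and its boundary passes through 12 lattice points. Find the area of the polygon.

By Pick's theorem, A = I + B/2 − 1 = 91 + 12/2 − 1 = 96.

96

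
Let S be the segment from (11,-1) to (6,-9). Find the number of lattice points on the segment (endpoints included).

2

The number of lattice points on a segment between lattice points is gcd(|Δx|,|Δy|) + 1 = gcd(5,8) + 1 = 1 + 1 = 2.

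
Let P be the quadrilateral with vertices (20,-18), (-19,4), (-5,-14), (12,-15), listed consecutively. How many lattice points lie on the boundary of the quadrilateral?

Along each edge there are gcd(|Δx|,|Δy|)+1 lattice points, so counting each shared vertex once the boundary has gcd(39,22) + gcd(14,18) + gcd(17,1) + gcd(8,3) = 1+2+1+1 = 5.

5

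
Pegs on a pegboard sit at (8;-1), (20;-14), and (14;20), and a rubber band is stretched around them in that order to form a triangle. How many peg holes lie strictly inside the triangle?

163

Using the shoelace formula, 2A = |[8·(-14) − 20·(-1)] + [20·20 − 14·(-14)] + [14·(-1) − 8·20]| = 330, so the area is 165.
The number of boundary lattice points is Σ gcd(|Δx|,|Δy|) = gcd(12,13) + gcd(6,34) + gcd(6,21) = 1+2+3 = 6.
By Pick's theorem A = I + B/2 − 1, so I = 165 − 6/2 + 1 = 163.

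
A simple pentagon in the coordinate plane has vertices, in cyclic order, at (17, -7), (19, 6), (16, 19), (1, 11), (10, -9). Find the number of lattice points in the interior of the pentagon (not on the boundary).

309

By the shoelace formula, twice the signed area is |[17·6 − 19·(-7)] + [19·19 − 16·6] + [16·11 − 1·19] + [1·(-9) − 10·11] + [10·(-7) − 17·(-9)]| = 621, so the area is 310.5.
Along each edge there are gcd(|Δx|,|Δy|)+1 lattice points, so counting each shared vertex once the boundary has gcd(2,13) + gcd(3,13) + gcd(15,8) + gcd(9,20) + gcd(7,2) = 1+1+1+1+1 = 5.
By Pick's theorem A = I + B/2 − 1, so I = 310.5 − 5/2 + 1 = 309.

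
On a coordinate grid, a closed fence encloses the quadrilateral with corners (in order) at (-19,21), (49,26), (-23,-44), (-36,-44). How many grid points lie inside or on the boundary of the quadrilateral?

Using the shoelace formula, 2A = |((-19)·26 − 49·21) + (49·(-44) − (-23)·26) + ((-23)·(-44) − (-36)·(-44)) + ((-36)·21 − (-19)·(-44))| = 5245, so the area is 5245/2.
Summing gcd(|Δx|,|Δy|) over the edges gives the boundary count: gcd(68,5) + gcd(72,70) + gcd(13,0) + gcd(17,65) = 1+2+13+1 = 17.
Pick's theorem gives I = A − B/2 + 1 = 5245/2 − 17/2 + 1 = 2615, so the closed region contains I + B = 2615 + 17 = 2632 lattice points.

2632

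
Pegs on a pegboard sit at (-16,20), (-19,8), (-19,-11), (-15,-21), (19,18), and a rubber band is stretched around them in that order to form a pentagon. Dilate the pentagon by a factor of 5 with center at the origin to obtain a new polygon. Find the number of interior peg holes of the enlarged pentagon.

20486

Using the shoelace formula, 2A = |[(-16)·8 − (-19)·20] + [(-19)·(-11) − (-19)·8] + [(-19)·(-21) − (-15)·(-11)] + [(-15)·18 − 19·(-21)] + [19·20 − (-16)·18]| = 1644, so the area is 822.
Summing gcd(|Δx|,|Δy|) over the edges gives the boundary count: gcd(3,12) + gcd(0,19) + gcd(4,10) + gcd(34,39) + gcd(35,2) = 3+19+2+1+1 = 26.
Scaling by 5 multiplies the area by 5² = 25 (so the new area is 20550) and multiplies the boundary lattice-point count by 5, giving 130.
By Pick's theorem, the interior count of the dilated polygon is 20550 − 130/2 + 1 = 20486.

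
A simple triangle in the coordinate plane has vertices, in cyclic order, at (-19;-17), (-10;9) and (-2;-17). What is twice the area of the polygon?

442

The shoelace formula gives twice the area as |[(-19)·9 − (-10)·(-17)] + [(-10)·(-17) − (-2)·9] + [(-2)·(-17) − (-19)·(-17)]| = 442, so the area is 221.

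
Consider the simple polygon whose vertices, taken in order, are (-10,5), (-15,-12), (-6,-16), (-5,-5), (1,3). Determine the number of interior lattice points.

167

Using the shoelace formula, 2A = |[(-10)·(-12) − (-15)·5] + [(-15)·(-16) − (-6)·(-12)] + [(-6)·(-5) − (-5)·(-16)] + [(-5)·3 − 1·(-5)] + [1·5 − (-10)·3]| = 338, so the area is 169.
The number of boundary lattice points is Σ gcd(|Δx|,|Δy|) = gcd(5,17) + gcd(9,4) + gcd(1,11) + gcd(6,8) + gcd(11,2) = 1+1+1+2+1 = 6.
Pick's theorem gives I = A − B/2 + 1 = 169 − 6/2 + 1 = 167.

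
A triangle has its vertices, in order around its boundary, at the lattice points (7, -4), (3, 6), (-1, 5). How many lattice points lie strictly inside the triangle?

21

By the shoelace formula, twice the signed area is |[7·6 − 3·(-4)] + [3·5 − (-1)·6] + [(-1)·(-4) − 7·5]| = 44, so the area is 22.
Along each edge there are gcd(|Δx|,|Δy|)+1 lattice points, so counting each shared vertex once the boundary has gcd(4,10) + gcd(4,1) + gcd(8,9) = 2+1+1 = 4.
Pick's theorem gives I = A − B/2 + 1 = 22 − 4/2 + 1 = 21.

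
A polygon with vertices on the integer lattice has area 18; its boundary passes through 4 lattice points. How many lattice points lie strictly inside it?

From Pick's theorem, I = A − B/2 + 1 = 18 − 4/2 + 1 = 17.

17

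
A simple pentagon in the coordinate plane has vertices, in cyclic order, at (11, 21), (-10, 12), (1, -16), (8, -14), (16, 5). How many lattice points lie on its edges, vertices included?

7

The number of boundary lattice points is Σ gcd(|Δx|,|Δy|) = gcd(21,9) + gcd(11,28) + gcd(7,2) + gcd(8,19) + gcd(5,16) = 3+1+1+1+1 = 7.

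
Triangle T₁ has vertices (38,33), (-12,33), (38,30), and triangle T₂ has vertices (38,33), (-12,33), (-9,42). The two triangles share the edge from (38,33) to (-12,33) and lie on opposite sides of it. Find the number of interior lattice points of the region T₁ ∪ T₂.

297

The union is the simple quadrilateral with vertices (38,33), (38,30), (-12,33), (-9,42) in order.
Using the shoelace formula, 2A = |(38·30 − 38·33) + (38·33 − (-12)·30) + ((-12)·42 − (-9)·33) + ((-9)·33 − 38·42)| = 600, so the area is 300.
The number of boundary lattice points is Σ gcd(|Δx|,|Δy|) = gcd(0,3) + gcd(50,3) + gcd(3,9) + gcd(47,9) = 3+1+3+1 = 8.
By Pick's theorem I = A − B/2 + 1 = 300 − 8/2 + 1 = 297.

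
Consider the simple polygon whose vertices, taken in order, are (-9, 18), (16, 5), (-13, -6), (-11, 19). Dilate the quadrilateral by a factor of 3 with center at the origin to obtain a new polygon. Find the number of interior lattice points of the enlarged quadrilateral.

3163

By the shoelace formula, twice the signed area is |((-9)·5 − 16·18) + (16·(-6) − (-13)·5) + ((-13)·19 − (-11)·(-6)) + ((-11)·18 − (-9)·19)| = 704, so the area is 352.
Along each edge there are gcd(|Δx|,|Δy|)+1 lattice points, so counting each shared vertex once the boundary has gcd(25,13) + gcd(29,11) + gcd(2,25) + gcd(2,1) = 1+1+1+1 = 4.
Scaling by 3 multiplies the area by 3² = 9 (so the new area is 3168) and multiplies the boundary lattice-point count by 3, giving 12.
By Pick's theorem, the interior count of the dilated polygon is 3168 − 12/2 + 1 = 3163.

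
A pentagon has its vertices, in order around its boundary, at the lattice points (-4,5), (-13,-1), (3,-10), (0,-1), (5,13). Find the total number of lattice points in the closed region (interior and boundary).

146

By the shoelace formula, twice the signed area is |((-4)·(-1) − (-13)·5) + ((-13)·(-10) − 3·(-1)) + (3·(-1) − 0·(-10)) + (0·13 − 5·(-1)) + (5·5 − (-4)·13)| = 281, so the area is 140.5.
Summing gcd(|Δx|,|Δy|) over the edges gives the boundary count: gcd(9,6) + gcd(16,9) + gcd(3,9) + gcd(5,14) + gcd(9,8) = 3+1+3+1+1 = 9.
Pick's theorem gives I = A − B/2 + 1 = 140.5 − 9/2 + 1 = 137, so the closed region contains I + B = 137 + 9 = 146 lattice points.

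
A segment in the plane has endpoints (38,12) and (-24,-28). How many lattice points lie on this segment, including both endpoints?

3

The number of lattice points on a segment between lattice points is gcd(|Δx|,|Δy|) + 1 = gcd(62,40) + 1 = 2 + 1 = 3.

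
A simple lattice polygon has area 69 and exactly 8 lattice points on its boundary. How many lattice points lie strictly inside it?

Pick's theorem A = I + B/2 − 1 rearranges to I = A − B/2 + 1 = 69 − 8/2 + 1 = 66.

66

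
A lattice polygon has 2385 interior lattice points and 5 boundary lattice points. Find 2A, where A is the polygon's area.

4773

Pick's theorem states A = I + B/2 − 1, so A = 2385 + 5/2 − 1 = 4773/2.
Hence 2A = 4773.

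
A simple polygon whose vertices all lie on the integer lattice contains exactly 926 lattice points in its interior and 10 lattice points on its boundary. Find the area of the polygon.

930

Pick's theorem states A = I + B/2 − 1, so A = 926 + 10/2 − 1 = 930.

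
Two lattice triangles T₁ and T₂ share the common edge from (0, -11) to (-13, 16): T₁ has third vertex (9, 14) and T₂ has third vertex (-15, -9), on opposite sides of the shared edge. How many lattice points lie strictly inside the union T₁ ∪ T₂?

The union is the simple quadrilateral with vertices (0, -11), (9, 14), (-13, 16), (-15, -9) in order.
The shoelace formula gives twice the area as |(0·14 − 9·(-11)) + (9·16 − (-13)·14) + ((-13)·(-9) − (-15)·16) + ((-15)·(-11) − 0·(-9))| = 947, so the area is 947/2.
Along each edge there are gcd(|Δx|,|Δy|)+1 lattice points, so counting each shared vertex once the boundary has gcd(9,25) + gcd(22,2) + gcd(2,25) + gcd(15,2) = 1+2+1+1 = 5.
By Pick's theorem I = A − B/2 + 1 = 947/2 − 5/2 + 1 = 472.

472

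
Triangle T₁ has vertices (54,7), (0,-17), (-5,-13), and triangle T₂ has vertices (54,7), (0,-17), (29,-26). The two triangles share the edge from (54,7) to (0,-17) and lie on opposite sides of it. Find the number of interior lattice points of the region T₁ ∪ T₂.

758

The union is the simple quadrilateral with vertices (54,7), (-5,-13), (0,-17), (29,-26) in order.
Using the shoelace formula, 2A = |[54·(-13) − (-5)·7] + [(-5)·(-17) − 0·(-13)] + [0·(-26) − 29·(-17)] + [29·7 − 54·(-26)]| = 1518, so the area is 759.
Along each edge there are gcd(|Δx|,|Δy|)+1 lattice points, so counting each shared vertex once the boundary has gcd(59,20) + gcd(5,4) + gcd(29,9) + gcd(25,33) = 1+1+1+1 = 4.
By Pick's theorem I = A − B/2 + 1 = 759 − 4/2 + 1 = 758.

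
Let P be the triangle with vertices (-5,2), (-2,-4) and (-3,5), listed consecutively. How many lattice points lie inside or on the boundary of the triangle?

14

Using the shoelace formula, 2A = |((-5)·(-4) − (-2)·2) + ((-2)·5 − (-3)·(-4)) + ((-3)·2 − (-5)·5)| = 21, so the area is 21/2.
Along each edge there are gcd(|Δx|,|Δy|)+1 lattice points, so counting each shared vertex once the boundary has gcd(3,6) + gcd(1,9) + gcd(2,3) = 3+1+1 = 5.
Pick's theorem gives I = A − B/2 + 1 = 21/2 − 5/2 + 1 = 9, so the closed region contains I + B = 9 + 5 = 14 lattice points.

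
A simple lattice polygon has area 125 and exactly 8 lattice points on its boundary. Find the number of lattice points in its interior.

Pick's theorem A = I + B/2 − 1 rearranges to I = A − B/2 + 1 = 125 − 8/2 + 1 = 122.

122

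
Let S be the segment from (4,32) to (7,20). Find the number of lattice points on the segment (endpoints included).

The number of lattice points on a segment between lattice points is gcd(|Δx|,|Δy|) + 1 = gcd(3,12) + 1 = 3 + 1 = 4.

4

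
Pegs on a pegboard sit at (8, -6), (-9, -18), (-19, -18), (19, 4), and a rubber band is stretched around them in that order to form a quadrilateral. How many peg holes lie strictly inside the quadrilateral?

123

Using the shoelace formula, 2A = |(8·(-18) − (-9)·(-6)) + ((-9)·(-18) − (-19)·(-18)) + ((-19)·4 − 19·(-18)) + (19·(-6) − 8·4)| = 258, so the area is 129.
The number of boundary lattice points is Σ gcd(|Δx|,|Δy|) = gcd(17,12) + gcd(10,0) + gcd(38,22) + gcd(11,10) = 1+10+2+1 = 14.
Pick's theorem gives I = A − B/2 + 1 = 129 − 14/2 + 1 = 123.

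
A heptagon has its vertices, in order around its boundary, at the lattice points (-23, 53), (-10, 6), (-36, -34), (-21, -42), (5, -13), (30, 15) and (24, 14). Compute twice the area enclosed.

4348

The shoelace formula gives twice the area as |[(-23)·6 − (-10)·53] + [(-10)·(-34) − (-36)·6] + [(-36)·(-42) − (-21)·(-34)] + [(-21)·(-13) − 5·(-42)] + [5·15 − 30·(-13)] + [30·14 − 24·15] + [24·53 − (-23)·14]| = 4348, so the area is 2174.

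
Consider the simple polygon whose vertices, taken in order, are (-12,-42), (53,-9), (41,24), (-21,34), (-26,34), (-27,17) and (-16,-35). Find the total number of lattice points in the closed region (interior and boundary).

Using the shoelace formula, 2A = |((-12)·(-9) − 53·(-42)) + (53·24 − 41·(-9)) + (41·34 − (-21)·24) + ((-21)·34 − (-26)·34) + ((-26)·17 − (-27)·34) + ((-27)·(-35) − (-16)·17) + ((-16)·(-42) − (-12)·(-35))| = 7988, so the area is 3994.
The number of boundary lattice points is Σ gcd(|Δx|,|Δy|) = gcd(65,33) + gcd(12,33) + gcd(62,10) + gcd(5,0) + gcd(1,17) + gcd(11,52) + gcd(4,7) = 1+3+2+5+1+1+1 = 14.
Pick's theorem gives I = A − B/2 + 1 = 3994 − 14/2 + 1 = 3988, so the closed region contains I + B = 3988 + 14 = 4002 lattice points.

4002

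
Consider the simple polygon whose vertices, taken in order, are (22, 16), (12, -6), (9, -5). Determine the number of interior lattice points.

The shoelace formula gives twice the area as |(22·(-6) − 12·16) + (12·(-5) − 9·(-6)) + (9·16 − 22·(-5))| = 76, so the area is 38.
Summing gcd(|Δx|,|Δy|) over the edges gives the boundary count: gcd(10,22) + gcd(3,1) + gcd(13,21) = 2+1+1 = 4.
Pick's theorem gives I = A − B/2 + 1 = 38 − 4/2 + 1 = 37.

37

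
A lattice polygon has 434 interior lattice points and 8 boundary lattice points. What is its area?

By Pick's theorem, A = I + B/2 − 1 = 434 + 8/2 − 1 = 437.

437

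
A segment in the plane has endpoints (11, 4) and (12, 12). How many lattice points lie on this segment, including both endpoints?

2

The number of lattice points on a segment between lattice points is gcd(|Δx|,|Δy|) + 1 = gcd(1,8) + 1 = 1 + 1 = 2.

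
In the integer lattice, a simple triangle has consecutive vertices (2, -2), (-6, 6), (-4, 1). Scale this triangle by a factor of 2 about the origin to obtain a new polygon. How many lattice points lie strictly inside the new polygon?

The shoelace formula gives twice the area as |(2·6 − (-6)·(-2)) + ((-6)·1 − (-4)·6) + ((-4)·(-2) − 2·1)| = 24, so the area is 12.
Summing gcd(|Δx|,|Δy|) over the edges gives the boundary count: gcd(8,8) + gcd(2,5) + gcd(6,3) = 8+1+3 = 12.
Scaling by 2 multiplies the area by 2² = 4 (so the new area is 48) and multiplies the boundary lattice-point count by 2, giving 24.
By Pick's theorem, the interior count of the dilated polygon is 48 − 24/2 + 1 = 37.

37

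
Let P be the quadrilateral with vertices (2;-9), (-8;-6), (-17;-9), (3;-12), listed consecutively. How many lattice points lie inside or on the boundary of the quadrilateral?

The shoelace formula gives twice the area as |(2·(-6) − (-8)·(-9)) + ((-8)·(-9) − (-17)·(-6)) + ((-17)·(-12) − 3·(-9)) + (3·(-9) − 2·(-12))| = 114, so the area is 57.
Summing gcd(|Δx|,|Δy|) over the edges gives the boundary count: gcd(10,3) + gcd(9,3) + gcd(20,3) + gcd(1,3) = 1+3+1+1 = 6.
Pick's theorem gives I = A − B/2 + 1 = 57 − 6/2 + 1 = 55, so the closed region contains I + B = 55 + 6 = 61 lattice points.

61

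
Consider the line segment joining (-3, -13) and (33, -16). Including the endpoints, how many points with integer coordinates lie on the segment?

4

The number of lattice points on a segment between lattice points is gcd(|Δx|,|Δy|) + 1 = gcd(36,3) + 1 = 3 + 1 = 4.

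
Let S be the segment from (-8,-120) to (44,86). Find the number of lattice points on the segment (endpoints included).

The number of lattice points on a segment between lattice points is gcd(|Δx|,|Δy|) + 1 = gcd(52,206) + 1 = 2 + 1 = 3.

3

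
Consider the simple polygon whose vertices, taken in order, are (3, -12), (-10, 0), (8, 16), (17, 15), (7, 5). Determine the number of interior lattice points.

The shoelace formula gives twice the area as |[3·0 − (-10)·(-12)] + [(-10)·16 − 8·0] + [8·15 − 17·16] + [17·5 − 7·15] + [7·(-12) − 3·5]| = 551, so the area is 551/2.
Along each edge there are gcd(|Δx|,|Δy|)+1 lattice points, so counting each shared vertex once the boundary has gcd(13,12) + gcd(18,16) + gcd(9,1) + gcd(10,10) + gcd(4,17) = 1+2+1+10+1 = 15.
By Pick's theorem A = I + B/2 − 1, so I = 551/2 − 15/2 + 1 = 269.

269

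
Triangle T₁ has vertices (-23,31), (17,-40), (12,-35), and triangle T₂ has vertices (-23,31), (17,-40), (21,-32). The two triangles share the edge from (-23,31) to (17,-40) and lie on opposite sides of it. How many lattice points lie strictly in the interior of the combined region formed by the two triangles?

The union is the simple quadrilateral with vertices (-23,31), (12,-35), (17,-40), (21,-32) in order.
The shoelace formula gives twice the area as |((-23)·(-35) − 12·31) + (12·(-40) − 17·(-35)) + (17·(-32) − 21·(-40)) + (21·31 − (-23)·(-32))| = 759, so the area is 759/2.
Summing gcd(|Δx|,|Δy|) over the edges gives the boundary count: gcd(35,66) + gcd(5,5) + gcd(4,8) + gcd(44,63) = 1+5+4+1 = 11.
By Pick's theorem I = A − B/2 + 1 = 759/2 − 11/2 + 1 = 375.

375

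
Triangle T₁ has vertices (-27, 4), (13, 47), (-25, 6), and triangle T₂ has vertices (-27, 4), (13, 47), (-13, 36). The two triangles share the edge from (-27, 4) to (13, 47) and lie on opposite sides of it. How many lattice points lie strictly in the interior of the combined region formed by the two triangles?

340

The union is the simple quadrilateral with vertices (-27, 4), (-25, 6), (13, 47), (-13, 36) in order.
The shoelace formula gives twice the area as |((-27)·6 − (-25)·4) + ((-25)·47 − 13·6) + (13·36 − (-13)·47) + ((-13)·4 − (-27)·36)| = 684, so the area is 342.
Along each edge there are gcd(|Δx|,|Δy|)+1 lattice points, so counting each shared vertex once the boundary has gcd(2,2) + gcd(38,41) + gcd(26,11) + gcd(14,32) = 2+1+1+2 = 6.
By Pick's theorem I = A − B/2 + 1 = 342 − 6/2 + 1 = 340.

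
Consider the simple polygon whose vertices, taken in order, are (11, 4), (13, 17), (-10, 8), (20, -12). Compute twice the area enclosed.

By the shoelace formula, twice the signed area is |[11·17 − 13·4] + [13·8 − (-10)·17] + [(-10)·(-12) − 20·8] + [20·4 − 11·(-12)]| = 581, so the area is 581/2.

581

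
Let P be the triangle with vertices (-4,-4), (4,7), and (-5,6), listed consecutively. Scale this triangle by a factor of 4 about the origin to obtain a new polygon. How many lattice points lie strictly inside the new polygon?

The shoelace formula gives twice the area as |((-4)·7 − 4·(-4)) + (4·6 − (-5)·7) + ((-5)·(-4) − (-4)·6)| = 91, so the area is 91/2.
Along each edge there are gcd(|Δx|,|Δy|)+1 lattice points, so counting each shared vertex once the boundary has gcd(8,11) + gcd(9,1) + gcd(1,10) = 1+1+1 = 3.
Scaling by 4 multiplies the area by 4² = 16 (so the new area is 728) and multiplies the boundary lattice-point count by 4, giving 12.
By Pick's theorem, the interior count of the dilated polygon is 728 − 12/2 + 1 = 723.

723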